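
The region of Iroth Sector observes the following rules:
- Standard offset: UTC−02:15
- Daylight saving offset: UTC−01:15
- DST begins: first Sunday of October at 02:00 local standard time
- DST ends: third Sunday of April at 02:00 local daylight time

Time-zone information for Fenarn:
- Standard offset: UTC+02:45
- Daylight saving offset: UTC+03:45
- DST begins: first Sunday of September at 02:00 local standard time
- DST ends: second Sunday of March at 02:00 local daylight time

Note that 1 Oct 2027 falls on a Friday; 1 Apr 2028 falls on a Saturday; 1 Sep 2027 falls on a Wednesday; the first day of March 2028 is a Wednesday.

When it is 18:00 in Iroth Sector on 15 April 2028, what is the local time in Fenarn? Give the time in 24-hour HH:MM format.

1 October 2027 is a Friday, so the first Sunday is October 3.
1 April 2028 is a Saturday, so the first Sunday is April 2 and the third is April 16.
15 April 2028 falls between 3 October 2027 and 16 April 2028, so daylight saving is in effect and Iroth Sector is at UTC−01:15.
18:00 Iroth Sector + 1h15m = 19:15 UTC.
1 September 2027 is a Wednesday, so the first Sunday is September 5.
1 March 2028 is a Wednesday, so the first Sunday is March 5 and the second is March 12.
At the standard offset (UTC+02:45), 19:15 UTC + 2h45m = 22:00 Fenarn standard time.
The standard-time date in Fenarn, 15 April 2028, is outside the daylight-saving period (5 September 2027 – 12 March 2028), so Fenarn is on standard time, UTC+02:45.
19:15 UTC + 2h45m = 22:00 Fenarn.

22:00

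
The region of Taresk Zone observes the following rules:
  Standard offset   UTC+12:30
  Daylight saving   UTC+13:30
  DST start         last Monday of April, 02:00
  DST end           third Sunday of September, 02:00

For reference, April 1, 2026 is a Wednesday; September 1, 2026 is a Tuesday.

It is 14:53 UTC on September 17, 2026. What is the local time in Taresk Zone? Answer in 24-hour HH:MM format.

04:23

1 April 2026 is a Wednesday, so Mondays fall on 6, 13, 20, 27; the last is April 27.
1 September 2026 is a Tuesday, so the first Sunday is September 6 and the third is September 20.
At the standard offset (UTC+12:30), 14:53 UTC + 12h30m = 03:23 Taresk Zone standard time (rolling into the next day, 18 September 2026).
Daylight saving runs 27 April – 20 September; the standard-time date in Taresk Zone, September 18, 2026, is inside that window, so Taresk Zone is at UTC+13:30.
14:53 UTC + 13h30m = 04:23 local (rolling into the next day, 18 September 2026).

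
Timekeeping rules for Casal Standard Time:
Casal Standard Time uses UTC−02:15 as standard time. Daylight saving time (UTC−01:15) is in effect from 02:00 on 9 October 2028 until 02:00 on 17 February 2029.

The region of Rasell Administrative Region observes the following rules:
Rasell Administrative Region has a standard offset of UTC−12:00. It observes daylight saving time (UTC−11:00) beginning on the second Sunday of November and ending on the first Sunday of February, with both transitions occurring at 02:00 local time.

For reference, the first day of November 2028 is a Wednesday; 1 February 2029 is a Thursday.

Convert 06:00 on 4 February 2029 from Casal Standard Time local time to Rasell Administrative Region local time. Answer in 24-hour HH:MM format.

4 February 2029 lies within the daylight-saving period (9 October 2028 – 17 February 2029), so Casal Standard Time is on daylight time, UTC−01:15.
06:00 Casal Standard Time + 1h15m = 07:15 UTC.
1 November 2028 is a Wednesday, so the first Sunday is November 5 and the second is November 12.
1 February 2029 is a Thursday, so the first Sunday is February 4.
At the standard offset (UTC−12:00), 07:15 UTC − 12h = 19:15 Rasell Administrative Region standard time (rolling into the previous day, 3 February 2029).
The standard-time date in Rasell Administrative Region, 3 February 2029, lies within the daylight-saving period (12 November 2028 – 4 February 2029), so Rasell Administrative Region is on daylight time, UTC−11:00.
07:15 UTC − 11h = 20:15 Rasell Administrative Region (rolling into the previous day, 3 February 2029).

20:15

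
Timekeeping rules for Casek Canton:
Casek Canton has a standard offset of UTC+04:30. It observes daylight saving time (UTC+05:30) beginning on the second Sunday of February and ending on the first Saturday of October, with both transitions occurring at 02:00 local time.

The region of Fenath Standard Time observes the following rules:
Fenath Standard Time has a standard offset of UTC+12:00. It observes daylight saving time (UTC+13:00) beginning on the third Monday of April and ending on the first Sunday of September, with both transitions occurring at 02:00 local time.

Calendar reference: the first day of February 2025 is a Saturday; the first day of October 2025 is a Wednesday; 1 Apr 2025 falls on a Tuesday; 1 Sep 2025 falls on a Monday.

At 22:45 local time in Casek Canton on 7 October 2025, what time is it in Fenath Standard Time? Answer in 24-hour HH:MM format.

06:15

1 February 2025 is a Saturday, so the first Sunday is February 2 and the second is February 9.
1 October 2025 is a Wednesday, so the first Saturday is October 4.
Daylight saving runs 9 February – 4 October; 7 October 2025 is outside that window, so Casek Canton is on standard time at UTC+04:30.
22:45 Casek Canton − 4h30m = 18:15 UTC.
1 April 2025 is a Tuesday, so the first Monday is April 7 and the third is April 21.
1 September 2025 is a Monday, so the first Sunday is September 7.
At the standard offset (UTC+12:00), 18:15 UTC + 12h = 06:15 Fenath Standard Time standard time (rolling into the next day, 8 October 2025).
Daylight saving runs 21 April – 7 September; the standard-time date in Fenath Standard Time, 8 October 2025, is outside that window, so Fenath Standard Time is on standard time at UTC+12:00.
18:15 UTC + 12h = 06:15 Fenath Standard Time (rolling into the next day, 8 October 2025).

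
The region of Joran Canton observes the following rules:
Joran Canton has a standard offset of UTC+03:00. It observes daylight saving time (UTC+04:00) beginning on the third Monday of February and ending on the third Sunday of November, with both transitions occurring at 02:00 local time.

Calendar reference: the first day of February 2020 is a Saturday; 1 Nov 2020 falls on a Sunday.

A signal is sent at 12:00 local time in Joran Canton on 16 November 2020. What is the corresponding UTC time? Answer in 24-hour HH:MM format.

09:00

1 February 2020 is a Saturday, so the first Monday is February 3 and the third is February 17.
1 November 2020 is a Sunday, so the first Sunday is November 1 and the third is November 15.
16 November 2020 is outside the daylight-saving period (17 February – 15 November), so Joran Canton is on standard time, UTC+03:00.
12:00 local − 3h = 09:00 UTC.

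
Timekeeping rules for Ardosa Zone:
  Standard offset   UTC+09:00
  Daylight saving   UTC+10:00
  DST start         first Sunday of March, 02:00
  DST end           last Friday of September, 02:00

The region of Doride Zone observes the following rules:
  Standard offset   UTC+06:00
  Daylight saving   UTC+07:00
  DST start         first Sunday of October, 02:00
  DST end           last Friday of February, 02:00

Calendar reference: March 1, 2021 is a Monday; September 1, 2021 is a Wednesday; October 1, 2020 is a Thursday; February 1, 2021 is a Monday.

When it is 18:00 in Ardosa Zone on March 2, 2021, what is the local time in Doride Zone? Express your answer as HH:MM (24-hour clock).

1 March 2021 is a Monday, so the first Sunday is March 7.
1 September 2021 is a Wednesday, so Fridays fall on 3, 10, 17, 24; the last is September 24.
March 2, 2021 does not fall between 7 March and 24 September, so daylight saving is not in effect and Ardosa Zone is at UTC+09:00.
18:00 Ardosa Zone − 9h = 09:00 UTC.
1 October 2020 is a Thursday, so the first Sunday is October 4.
1 February 2021 is a Monday, so Fridays fall on 5, 12, 19, 26; the last is February 26.
At the standard offset (UTC+06:00), 09:00 UTC + 6h = 15:00 Doride Zone standard time.
The standard-time date in Doride Zone, March 2, 2021, is outside the daylight-saving period (4 October 2020 – 26 February 2021), so Doride Zone is on standard time, UTC+06:00.
09:00 UTC + 6h = 15:00 Doride Zone.

15:00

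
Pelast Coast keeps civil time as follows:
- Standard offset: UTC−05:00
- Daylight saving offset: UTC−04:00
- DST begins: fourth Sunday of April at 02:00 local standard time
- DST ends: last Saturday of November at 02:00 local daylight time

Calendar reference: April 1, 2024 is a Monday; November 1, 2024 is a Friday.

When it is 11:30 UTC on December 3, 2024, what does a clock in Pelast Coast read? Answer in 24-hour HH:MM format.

06:30

1 April 2024 is a Monday, so the first Sunday is April 7 and the fourth is April 28.
1 November 2024 is a Friday, so Saturdays fall on 2, 9, 16, 23, 30; the last is November 30.
At the standard offset (UTC−05:00), 11:30 UTC − 5h = 06:30 Pelast Coast standard time.
The standard-time date in Pelast Coast, December 3, 2024, is outside the daylight-saving period (28 April – 30 November), so Pelast Coast is on standard time, UTC−05:00.
11:30 UTC − 5h = 06:30 local.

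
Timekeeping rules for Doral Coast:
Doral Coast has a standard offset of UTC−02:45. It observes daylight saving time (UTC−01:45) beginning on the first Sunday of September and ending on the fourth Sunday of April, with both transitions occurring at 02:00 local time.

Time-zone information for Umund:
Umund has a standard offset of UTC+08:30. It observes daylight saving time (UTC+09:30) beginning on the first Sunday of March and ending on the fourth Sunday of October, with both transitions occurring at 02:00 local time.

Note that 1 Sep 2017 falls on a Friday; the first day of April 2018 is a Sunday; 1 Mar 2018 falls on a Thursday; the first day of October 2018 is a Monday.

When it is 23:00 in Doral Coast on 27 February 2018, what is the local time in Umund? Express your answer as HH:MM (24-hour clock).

09:15

1 September 2017 is a Friday, so the first Sunday is September 3.
1 April 2018 is a Sunday, so the first Sunday is April 1 and the fourth is April 22.
Daylight saving runs 3 September 2017 – 22 April 2018; 27 February 2018 is inside that window, so Doral Coast is at UTC−01:45.
23:00 Doral Coast + 1h45m = 00:45 UTC (rolling into the next day, 28 February 2018).
1 March 2018 is a Thursday, so the first Sunday is March 4.
1 October 2018 is a Monday, so the first Sunday is October 7 and the fourth is October 28.
At the standard offset (UTC+08:30), 00:45 UTC + 8h30m = 09:15 Umund standard time.
The standard-time date in Umund, 28 February 2018, is outside the daylight-saving period (4 March – 28 October), so Umund is on standard time, UTC+08:30.
00:45 UTC + 8h30m = 09:15 Umund.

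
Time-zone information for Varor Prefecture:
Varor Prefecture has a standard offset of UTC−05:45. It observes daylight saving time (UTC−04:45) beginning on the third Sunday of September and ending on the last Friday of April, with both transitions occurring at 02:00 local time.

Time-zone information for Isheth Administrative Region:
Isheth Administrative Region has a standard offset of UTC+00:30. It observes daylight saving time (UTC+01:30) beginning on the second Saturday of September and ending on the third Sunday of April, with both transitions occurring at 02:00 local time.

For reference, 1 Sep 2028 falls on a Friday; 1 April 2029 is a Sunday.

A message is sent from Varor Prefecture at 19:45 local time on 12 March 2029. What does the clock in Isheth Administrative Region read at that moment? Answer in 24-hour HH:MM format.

02:00

1 September 2028 is a Friday, so the first Sunday is September 3 and the third is September 17.
1 April 2029 is a Sunday, so Fridays fall on 6, 13, 20, 27; the last is April 27.
12 March 2029 lies within the daylight-saving period (17 September 2028 – 27 April 2029), so Varor Prefecture is on daylight time, UTC−04:45.
19:45 Varor Prefecture + 4h45m = 00:30 UTC (rolling into the next day, 13 March 2029).
1 September 2028 is a Friday, so the first Saturday is September 2 and the second is September 9.
1 April 2029 is a Sunday, so the first Sunday is April 1 and the third is April 15.
At the standard offset (UTC+00:30), 00:30 UTC + 0h30m = 01:00 Isheth Administrative Region standard time.
The standard-time date in Isheth Administrative Region, 13 March 2029, falls between 9 September 2028 and 15 April 2029, so daylight saving is in effect and Isheth Administrative Region is at UTC+01:30.
00:30 UTC + 1h30m = 02:00 Isheth Administrative Region.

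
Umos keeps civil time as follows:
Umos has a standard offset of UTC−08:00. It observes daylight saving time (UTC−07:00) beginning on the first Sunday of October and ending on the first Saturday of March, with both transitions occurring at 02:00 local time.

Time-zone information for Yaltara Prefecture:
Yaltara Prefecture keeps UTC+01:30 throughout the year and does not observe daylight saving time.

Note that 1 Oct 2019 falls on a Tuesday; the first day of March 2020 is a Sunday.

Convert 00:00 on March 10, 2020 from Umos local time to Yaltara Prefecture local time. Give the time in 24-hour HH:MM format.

1 October 2019 is a Tuesday, so the first Sunday is October 6.
1 March 2020 is a Sunday, so the first Saturday is March 7.
Daylight saving runs 6 October 2019 – 7 March 2020; March 10, 2020 is outside that window, so Umos is on standard time at UTC−08:00.
00:00 Umos + 8h = 08:00 UTC.
Yaltara Prefecture has no daylight saving, so its offset is UTC+01:30 year-round.
08:00 UTC + 1h30m = 09:30 Yaltara Prefecture.

09:30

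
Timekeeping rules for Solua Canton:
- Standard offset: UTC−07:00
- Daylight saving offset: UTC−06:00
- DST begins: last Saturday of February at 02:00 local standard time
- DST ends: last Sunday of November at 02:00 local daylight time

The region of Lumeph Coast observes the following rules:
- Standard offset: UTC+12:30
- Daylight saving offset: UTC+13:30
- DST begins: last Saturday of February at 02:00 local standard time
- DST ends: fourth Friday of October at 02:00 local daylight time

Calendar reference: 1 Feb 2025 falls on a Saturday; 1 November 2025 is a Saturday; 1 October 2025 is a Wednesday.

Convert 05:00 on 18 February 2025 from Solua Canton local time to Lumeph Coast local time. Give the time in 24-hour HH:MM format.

1 February 2025 is a Saturday, so Saturdays fall on 1, 8, 15, 22; the last is February 22.
1 November 2025 is a Saturday, so Sundays fall on 2, 9, 16, 23, 30; the last is November 30.
Daylight saving runs 22 February – 30 November; 18 February 2025 is outside that window, so Solua Canton is on standard time at UTC−07:00.
05:00 Solua Canton + 7h = 12:00 UTC.
1 February 2025 is a Saturday, so Saturdays fall on 1, 8, 15, 22; the last is February 22.
1 October 2025 is a Wednesday, so the first Friday is October 3 and the fourth is October 24.
At the standard offset (UTC+12:30), 12:00 UTC + 12h30m = 00:30 Lumeph Coast standard time (rolling into the next day, 19 February 2025).
The standard-time date in Lumeph Coast, 19 February 2025, is outside the daylight-saving period (22 February – 24 October), so Lumeph Coast is on standard time, UTC+12:30.
12:00 UTC + 12h30m = 00:30 Lumeph Coast (rolling into the next day, 19 February 2025).

00:30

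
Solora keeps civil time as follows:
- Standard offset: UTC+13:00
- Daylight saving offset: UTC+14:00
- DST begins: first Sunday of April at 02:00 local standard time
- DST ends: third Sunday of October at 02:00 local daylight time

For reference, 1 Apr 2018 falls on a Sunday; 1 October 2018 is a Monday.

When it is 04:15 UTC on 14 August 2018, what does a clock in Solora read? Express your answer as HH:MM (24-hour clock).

18:15

1 April 2018 is a Sunday, so the first Sunday is April 1.
1 October 2018 is a Monday, so the first Sunday is October 7 and the third is October 21.
At the standard offset (UTC+13:00), 04:15 UTC + 13h = 17:15 Solora standard time.
Daylight saving runs 1 April – 21 October; the standard-time date in Solora, 14 August 2018, is inside that window, so Solora is at UTC+14:00.
04:15 UTC + 14h = 18:15 local.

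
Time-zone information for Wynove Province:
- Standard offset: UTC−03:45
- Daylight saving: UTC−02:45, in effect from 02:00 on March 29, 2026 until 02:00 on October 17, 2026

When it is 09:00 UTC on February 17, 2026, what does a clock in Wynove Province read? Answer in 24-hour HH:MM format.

05:15

At the standard offset (UTC−03:45), 09:00 UTC − 3h45m = 05:15 Wynove Province standard time.
The standard-time date in Wynove Province, February 17, 2026, is outside the daylight-saving period (29 March – 17 October), so Wynove Province is on standard time, UTC−03:45.
09:00 UTC − 3h45m = 05:15 local.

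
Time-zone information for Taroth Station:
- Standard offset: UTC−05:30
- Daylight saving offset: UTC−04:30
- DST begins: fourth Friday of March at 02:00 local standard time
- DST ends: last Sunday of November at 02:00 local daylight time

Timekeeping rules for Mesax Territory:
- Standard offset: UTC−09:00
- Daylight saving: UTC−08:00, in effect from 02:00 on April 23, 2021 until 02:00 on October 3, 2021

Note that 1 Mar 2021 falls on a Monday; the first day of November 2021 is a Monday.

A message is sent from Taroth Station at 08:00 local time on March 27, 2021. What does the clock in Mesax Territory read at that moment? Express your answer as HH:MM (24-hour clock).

1 March 2021 is a Monday, so the first Friday is March 5 and the fourth is March 26.
1 November 2021 is a Monday, so Sundays fall on 7, 14, 21, 28; the last is November 28.
March 27, 2021 lies within the daylight-saving period (26 March – 28 November), so Taroth Station is on daylight time, UTC−04:30.
08:00 Taroth Station + 4h30m = 12:30 UTC.
At the standard offset (UTC−09:00), 12:30 UTC − 9h = 03:30 Mesax Territory standard time.
The standard-time date in Mesax Territory, March 27, 2021, does not fall between 23 April and 3 October, so daylight saving is not in effect and Mesax Territory is at UTC−09:00.
12:30 UTC − 9h = 03:30 Mesax Territory.

03:30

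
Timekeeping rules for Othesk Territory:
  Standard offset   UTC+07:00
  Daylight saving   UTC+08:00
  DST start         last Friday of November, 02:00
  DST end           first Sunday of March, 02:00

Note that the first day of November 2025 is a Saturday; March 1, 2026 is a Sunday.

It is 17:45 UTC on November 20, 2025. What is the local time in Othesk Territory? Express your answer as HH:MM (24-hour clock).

1 November 2025 is a Saturday, so Fridays fall on 7, 14, 21, 28; the last is November 28.
1 March 2026 is a Sunday, so the first Sunday is March 1.
At the standard offset (UTC+07:00), 17:45 UTC + 7h = 00:45 Othesk Territory standard time (rolling into the next day, 21 November 2025).
The standard-time date in Othesk Territory, November 21, 2025, does not fall between 28 November 2025 and 1 March 2026, so daylight saving is not in effect and Othesk Territory is at UTC+07:00.
17:45 UTC + 7h = 00:45 local (rolling into the next day, 21 November 2025).

00:45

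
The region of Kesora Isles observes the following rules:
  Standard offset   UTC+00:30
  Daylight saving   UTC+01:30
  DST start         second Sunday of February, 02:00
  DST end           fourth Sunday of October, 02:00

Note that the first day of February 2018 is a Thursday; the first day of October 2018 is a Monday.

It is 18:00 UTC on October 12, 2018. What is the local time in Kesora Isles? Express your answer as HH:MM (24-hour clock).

1 February 2018 is a Thursday, so the first Sunday is February 4 and the second is February 11.
1 October 2018 is a Monday, so the first Sunday is October 7 and the fourth is October 28.
At the standard offset (UTC+00:30), 18:00 UTC + 0h30m = 18:30 Kesora Isles standard time.
Daylight saving runs 11 February – 28 October; the standard-time date in Kesora Isles, October 12, 2018, is inside that window, so Kesora Isles is at UTC+01:30.
18:00 UTC + 1h30m = 19:30 local.

19:30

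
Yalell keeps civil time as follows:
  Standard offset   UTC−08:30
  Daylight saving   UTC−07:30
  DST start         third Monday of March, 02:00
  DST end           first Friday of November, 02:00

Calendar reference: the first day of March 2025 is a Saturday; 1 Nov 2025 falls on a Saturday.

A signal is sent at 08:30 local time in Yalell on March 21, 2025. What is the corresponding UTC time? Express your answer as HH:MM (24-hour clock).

1 March 2025 is a Saturday, so the first Monday is March 3 and the third is March 17.
1 November 2025 is a Saturday, so the first Friday is November 7.
Daylight saving runs 17 March – 7 November; March 21, 2025 is inside that window, so Yalell is at UTC−07:30.
08:30 local + 7h30m = 16:00 UTC.

16:00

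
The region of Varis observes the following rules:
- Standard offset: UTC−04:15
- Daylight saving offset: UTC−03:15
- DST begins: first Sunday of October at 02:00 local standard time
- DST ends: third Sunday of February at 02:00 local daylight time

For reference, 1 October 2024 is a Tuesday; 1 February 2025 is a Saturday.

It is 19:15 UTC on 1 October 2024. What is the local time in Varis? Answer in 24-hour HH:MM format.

15:00

1 October 2024 is a Tuesday, so the first Sunday is October 6.
1 February 2025 is a Saturday, so the first Sunday is February 2 and the third is February 16.
At the standard offset (UTC−04:15), 19:15 UTC − 4h15m = 15:00 Varis standard time.
The standard-time date in Varis, 1 October 2024, is outside the daylight-saving period (6 October 2024 – 16 February 2025), so Varis is on standard time, UTC−04:15.
19:15 UTC − 4h15m = 15:00 local.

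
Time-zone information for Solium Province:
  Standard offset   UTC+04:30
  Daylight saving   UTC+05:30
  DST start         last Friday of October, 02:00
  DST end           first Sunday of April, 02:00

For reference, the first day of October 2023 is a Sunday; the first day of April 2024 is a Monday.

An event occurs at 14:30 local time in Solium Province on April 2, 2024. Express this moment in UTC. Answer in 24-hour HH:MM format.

1 October 2023 is a Sunday, so Fridays fall on 6, 13, 20, 27; the last is October 27.
1 April 2024 is a Monday, so the first Sunday is April 7.
April 2, 2024 lies within the daylight-saving period (27 October 2023 – 7 April 2024), so Solium Province is on daylight time, UTC+05:30.
14:30 local − 5h30m = 09:00 UTC.

09:00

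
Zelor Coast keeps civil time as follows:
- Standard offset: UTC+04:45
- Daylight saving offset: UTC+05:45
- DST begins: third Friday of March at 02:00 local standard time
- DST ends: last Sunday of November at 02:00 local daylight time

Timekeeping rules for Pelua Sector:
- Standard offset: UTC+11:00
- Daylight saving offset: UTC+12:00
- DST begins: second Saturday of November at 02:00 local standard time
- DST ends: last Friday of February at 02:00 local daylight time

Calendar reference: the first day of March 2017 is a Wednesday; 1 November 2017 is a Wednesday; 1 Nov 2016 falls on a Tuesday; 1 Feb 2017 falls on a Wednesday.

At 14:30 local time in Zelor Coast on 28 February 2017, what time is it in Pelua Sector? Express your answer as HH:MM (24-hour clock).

1 March 2017 is a Wednesday, so the first Friday is March 3 and the third is March 17.
1 November 2017 is a Wednesday, so Sundays fall on 5, 12, 19, 26; the last is November 26.
Daylight saving runs 17 March – 26 November; 28 February 2017 is outside that window, so Zelor Coast is on standard time at UTC+04:45.
14:30 Zelor Coast − 4h45m = 09:45 UTC.
1 November 2016 is a Tuesday, so the first Saturday is November 5 and the second is November 12.
1 February 2017 is a Wednesday, so Fridays fall on 3, 10, 17, 24; the last is February 24.
At the standard offset (UTC+11:00), 09:45 UTC + 11h = 20:45 Pelua Sector standard time.
The standard-time date in Pelua Sector, 28 February 2017, is outside the daylight-saving period (12 November 2016 – 24 February 2017), so Pelua Sector is on standard time, UTC+11:00.
09:45 UTC + 11h = 20:45 Pelua Sector.

20:45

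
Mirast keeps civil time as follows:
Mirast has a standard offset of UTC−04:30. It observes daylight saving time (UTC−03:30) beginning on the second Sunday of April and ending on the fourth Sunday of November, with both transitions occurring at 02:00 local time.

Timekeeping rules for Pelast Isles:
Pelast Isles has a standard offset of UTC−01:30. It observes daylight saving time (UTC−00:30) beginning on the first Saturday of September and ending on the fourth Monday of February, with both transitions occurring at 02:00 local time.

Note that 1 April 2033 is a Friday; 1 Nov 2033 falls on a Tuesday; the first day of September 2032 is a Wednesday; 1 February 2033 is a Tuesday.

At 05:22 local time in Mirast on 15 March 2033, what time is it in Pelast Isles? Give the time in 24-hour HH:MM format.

08:22

1 April 2033 is a Friday, so the first Sunday is April 3 and the second is April 10.
1 November 2033 is a Tuesday, so the first Sunday is November 6 and the fourth is November 27.
Daylight saving runs 10 April – 27 November; 15 March 2033 is outside that window, so Mirast is on standard time at UTC−04:30.
05:22 Mirast + 4h30m = 09:52 UTC.
1 September 2032 is a Wednesday, so the first Saturday is September 4.
1 February 2033 is a Tuesday, so the first Monday is February 7 and the fourth is February 28.
At the standard offset (UTC−01:30), 09:52 UTC − 1h30m = 08:22 Pelast Isles standard time.
The standard-time date in Pelast Isles, 15 March 2033, is outside the daylight-saving period (4 September 2032 – 28 February 2033), so Pelast Isles is on standard time, UTC−01:30.
09:52 UTC − 1h30m = 08:22 Pelast Isles.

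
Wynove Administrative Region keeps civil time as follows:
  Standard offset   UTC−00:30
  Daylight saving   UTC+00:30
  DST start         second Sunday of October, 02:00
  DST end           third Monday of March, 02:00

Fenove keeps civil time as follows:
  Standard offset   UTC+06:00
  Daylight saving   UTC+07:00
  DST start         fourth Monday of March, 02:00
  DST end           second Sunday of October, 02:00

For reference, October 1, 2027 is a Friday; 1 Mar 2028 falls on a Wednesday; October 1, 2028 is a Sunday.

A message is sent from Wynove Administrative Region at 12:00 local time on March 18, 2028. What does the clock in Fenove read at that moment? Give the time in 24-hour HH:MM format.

1 October 2027 is a Friday, so the first Sunday is October 3 and the second is October 10.
1 March 2028 is a Wednesday, so the first Monday is March 6 and the third is March 20.
March 18, 2028 falls between 10 October 2027 and 20 March 2028, so daylight saving is in effect and Wynove Administrative Region is at UTC+00:30.
12:00 Wynove Administrative Region − 0h30m = 11:30 UTC.
1 March 2028 is a Wednesday, so the first Monday is March 6 and the fourth is March 27.
1 October 2028 is a Sunday, so the first Sunday is October 1 and the second is October 8.
At the standard offset (UTC+06:00), 11:30 UTC + 6h = 17:30 Fenove standard time.
The standard-time date in Fenove, March 18, 2028, does not fall between 27 March and 8 October, so daylight saving is not in effect and Fenove is at UTC+06:00.
11:30 UTC + 6h = 17:30 Fenove.

17:30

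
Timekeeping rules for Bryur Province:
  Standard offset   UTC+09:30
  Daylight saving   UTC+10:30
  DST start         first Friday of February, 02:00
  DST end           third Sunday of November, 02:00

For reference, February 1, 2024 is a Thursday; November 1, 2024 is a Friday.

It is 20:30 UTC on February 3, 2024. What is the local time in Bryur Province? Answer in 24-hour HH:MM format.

07:00

1 February 2024 is a Thursday, so the first Friday is February 2.
1 November 2024 is a Friday, so the first Sunday is November 3 and the third is November 17.
At the standard offset (UTC+09:30), 20:30 UTC + 9h30m = 06:00 Bryur Province standard time (rolling into the next day, 4 February 2024).
The standard-time date in Bryur Province, February 4, 2024, falls between 2 February and 17 November, so daylight saving is in effect and Bryur Province is at UTC+10:30.
20:30 UTC + 10h30m = 07:00 local (rolling into the next day, 4 February 2024).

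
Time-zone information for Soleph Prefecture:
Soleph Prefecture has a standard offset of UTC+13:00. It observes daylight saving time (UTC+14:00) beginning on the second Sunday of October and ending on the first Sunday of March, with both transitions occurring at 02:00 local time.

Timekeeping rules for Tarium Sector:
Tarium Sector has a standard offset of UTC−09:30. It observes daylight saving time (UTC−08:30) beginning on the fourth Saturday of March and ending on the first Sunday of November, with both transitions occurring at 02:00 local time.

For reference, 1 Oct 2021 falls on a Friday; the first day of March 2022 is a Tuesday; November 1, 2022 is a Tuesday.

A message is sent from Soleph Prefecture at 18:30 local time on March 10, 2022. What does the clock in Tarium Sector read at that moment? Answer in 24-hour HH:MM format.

1 October 2021 is a Friday, so the first Sunday is October 3 and the second is October 10.
1 March 2022 is a Tuesday, so the first Sunday is March 6.
March 10, 2022 does not fall between 10 October 2021 and 6 March 2022, so daylight saving is not in effect and Soleph Prefecture is at UTC+13:00.
18:30 Soleph Prefecture − 13h = 05:30 UTC.
1 March 2022 is a Tuesday, so the first Saturday is March 5 and the fourth is March 26.
1 November 2022 is a Tuesday, so the first Sunday is November 6.
At the standard offset (UTC−09:30), 05:30 UTC − 9h30m = 20:00 Tarium Sector standard time (rolling into the previous day, 9 March 2022).
The standard-time date in Tarium Sector, March 9, 2022, does not fall between 26 March and 6 November, so daylight saving is not in effect and Tarium Sector is at UTC−09:30.
05:30 UTC − 9h30m = 20:00 Tarium Sector (rolling into the previous day, 9 March 2022).

20:00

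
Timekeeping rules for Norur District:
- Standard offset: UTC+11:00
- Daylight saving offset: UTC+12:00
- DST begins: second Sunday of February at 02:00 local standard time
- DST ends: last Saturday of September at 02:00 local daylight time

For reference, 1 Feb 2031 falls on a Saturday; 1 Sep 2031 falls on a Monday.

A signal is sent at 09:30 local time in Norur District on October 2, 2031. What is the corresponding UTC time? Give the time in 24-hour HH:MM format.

22:30

1 February 2031 is a Saturday, so the first Sunday is February 2 and the second is February 9.
1 September 2031 is a Monday, so Saturdays fall on 6, 13, 20, 27; the last is September 27.
Daylight saving runs 9 February – 27 September; October 2, 2031 is outside that window, so Norur District is on standard time at UTC+11:00.
09:30 local − 11h = 22:30 UTC (rolling into the previous day, 1 October 2031).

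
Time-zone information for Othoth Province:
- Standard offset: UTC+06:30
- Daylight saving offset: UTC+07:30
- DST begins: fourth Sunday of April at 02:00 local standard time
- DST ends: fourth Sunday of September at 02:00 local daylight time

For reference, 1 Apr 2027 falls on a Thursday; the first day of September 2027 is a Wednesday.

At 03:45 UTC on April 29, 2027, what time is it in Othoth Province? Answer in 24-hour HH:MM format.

1 April 2027 is a Thursday, so the first Sunday is April 4 and the fourth is April 25.
1 September 2027 is a Wednesday, so the first Sunday is September 5 and the fourth is September 26.
At the standard offset (UTC+06:30), 03:45 UTC + 6h30m = 10:15 Othoth Province standard time.
The standard-time date in Othoth Province, April 29, 2027, falls between 25 April and 26 September, so daylight saving is in effect and Othoth Province is at UTC+07:30.
03:45 UTC + 7h30m = 11:15 local.

11:15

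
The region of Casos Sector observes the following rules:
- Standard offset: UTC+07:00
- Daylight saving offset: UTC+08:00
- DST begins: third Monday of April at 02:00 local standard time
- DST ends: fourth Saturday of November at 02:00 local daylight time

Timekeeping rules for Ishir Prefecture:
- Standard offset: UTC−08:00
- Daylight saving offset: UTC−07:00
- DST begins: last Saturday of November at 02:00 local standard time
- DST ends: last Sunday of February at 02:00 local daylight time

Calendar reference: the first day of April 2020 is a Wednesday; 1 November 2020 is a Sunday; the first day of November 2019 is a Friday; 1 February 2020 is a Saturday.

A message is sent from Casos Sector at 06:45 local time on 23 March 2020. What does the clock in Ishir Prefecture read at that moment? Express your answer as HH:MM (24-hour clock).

1 April 2020 is a Wednesday, so the first Monday is April 6 and the third is April 20.
1 November 2020 is a Sunday, so the first Saturday is November 7 and the fourth is November 28.
23 March 2020 is outside the daylight-saving period (20 April – 28 November), so Casos Sector is on standard time, UTC+07:00.
06:45 Casos Sector − 7h = 23:45 UTC (rolling into the previous day, 22 March 2020).
1 November 2019 is a Friday, so Saturdays fall on 2, 9, 16, 23, 30; the last is November 30.
1 February 2020 is a Saturday, so Sundays fall on 2, 9, 16, 23; the last is February 23.
At the standard offset (UTC−08:00), 23:45 UTC − 8h = 15:45 Ishir Prefecture standard time.
The standard-time date in Ishir Prefecture, 22 March 2020, is outside the daylight-saving period (30 November 2019 – 23 February 2020), so Ishir Prefecture is on standard time, UTC−08:00.
23:45 UTC − 8h = 15:45 Ishir Prefecture.

15:45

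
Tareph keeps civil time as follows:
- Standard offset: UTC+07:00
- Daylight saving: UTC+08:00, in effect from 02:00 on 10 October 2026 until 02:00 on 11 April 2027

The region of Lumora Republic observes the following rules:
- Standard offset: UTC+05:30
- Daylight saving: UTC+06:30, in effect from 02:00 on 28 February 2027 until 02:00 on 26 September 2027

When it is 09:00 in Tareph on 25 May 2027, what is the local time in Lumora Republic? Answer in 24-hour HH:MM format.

Daylight saving runs 10 October 2026 – 11 April 2027; 25 May 2027 is outside that window, so Tareph is on standard time at UTC+07:00.
09:00 Tareph − 7h = 02:00 UTC.
At the standard offset (UTC+05:30), 02:00 UTC + 5h30m = 07:30 Lumora Republic standard time.
Daylight saving runs 28 February – 26 September; the standard-time date in Lumora Republic, 25 May 2027, is inside that window, so Lumora Republic is at UTC+06:30.
02:00 UTC + 6h30m = 08:30 Lumora Republic.

08:30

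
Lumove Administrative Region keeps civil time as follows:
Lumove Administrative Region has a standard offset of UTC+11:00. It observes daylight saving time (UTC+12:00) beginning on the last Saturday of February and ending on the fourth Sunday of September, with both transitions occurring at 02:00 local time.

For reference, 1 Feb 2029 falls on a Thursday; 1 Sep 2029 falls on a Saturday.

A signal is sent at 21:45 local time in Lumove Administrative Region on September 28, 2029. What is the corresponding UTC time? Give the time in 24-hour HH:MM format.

10:45

1 February 2029 is a Thursday, so Saturdays fall on 3, 10, 17, 24; the last is February 24.
1 September 2029 is a Saturday, so the first Sunday is September 2 and the fourth is September 23.
September 28, 2029 is outside the daylight-saving period (24 February – 23 September), so Lumove Administrative Region is on standard time, UTC+11:00.
21:45 local − 11h = 10:45 UTC.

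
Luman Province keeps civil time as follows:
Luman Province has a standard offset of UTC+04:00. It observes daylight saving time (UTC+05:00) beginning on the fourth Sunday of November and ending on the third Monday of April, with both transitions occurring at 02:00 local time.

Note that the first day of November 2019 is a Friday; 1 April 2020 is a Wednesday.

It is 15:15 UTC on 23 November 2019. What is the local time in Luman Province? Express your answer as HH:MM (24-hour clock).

1 November 2019 is a Friday, so the first Sunday is November 3 and the fourth is November 24.
1 April 2020 is a Wednesday, so the first Monday is April 6 and the third is April 20.
At the standard offset (UTC+04:00), 15:15 UTC + 4h = 19:15 Luman Province standard time.
The standard-time date in Luman Province, 23 November 2019, is outside the daylight-saving period (24 November 2019 – 20 April 2020), so Luman Province is on standard time, UTC+04:00.
15:15 UTC + 4h = 19:15 local.

19:15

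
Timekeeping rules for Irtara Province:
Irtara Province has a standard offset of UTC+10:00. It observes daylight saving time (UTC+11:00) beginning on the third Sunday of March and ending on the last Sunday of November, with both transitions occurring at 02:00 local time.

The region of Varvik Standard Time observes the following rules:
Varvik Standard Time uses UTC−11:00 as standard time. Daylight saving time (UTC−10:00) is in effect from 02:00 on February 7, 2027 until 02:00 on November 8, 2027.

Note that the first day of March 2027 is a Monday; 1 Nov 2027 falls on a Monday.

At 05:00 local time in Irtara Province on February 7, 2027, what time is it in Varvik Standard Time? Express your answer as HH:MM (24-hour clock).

1 March 2027 is a Monday, so the first Sunday is March 7 and the third is March 21.
1 November 2027 is a Monday, so Sundays fall on 7, 14, 21, 28; the last is November 28.
February 7, 2027 is outside the daylight-saving period (21 March – 28 November), so Irtara Province is on standard time, UTC+10:00.
05:00 Irtara Province − 10h = 19:00 UTC (rolling into the previous day, 6 February 2027).
At the standard offset (UTC−11:00), 19:00 UTC − 11h = 08:00 Varvik Standard Time standard time.
Daylight saving runs 7 February – 8 November; the standard-time date in Varvik Standard Time, February 6, 2027, is outside that window, so Varvik Standard Time is on standard time at UTC−11:00.
19:00 UTC − 11h = 08:00 Varvik Standard Time.

08:00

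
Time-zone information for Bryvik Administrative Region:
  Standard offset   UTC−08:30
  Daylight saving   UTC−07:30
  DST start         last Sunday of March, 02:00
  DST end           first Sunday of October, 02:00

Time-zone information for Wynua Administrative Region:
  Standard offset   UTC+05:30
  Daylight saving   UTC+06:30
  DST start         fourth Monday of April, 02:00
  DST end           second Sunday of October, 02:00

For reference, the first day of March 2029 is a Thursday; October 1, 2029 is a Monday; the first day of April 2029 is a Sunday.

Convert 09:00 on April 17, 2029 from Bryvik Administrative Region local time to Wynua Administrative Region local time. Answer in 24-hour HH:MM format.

22:00

1 March 2029 is a Thursday, so Sundays fall on 4, 11, 18, 25; the last is March 25.
1 October 2029 is a Monday, so the first Sunday is October 7.
April 17, 2029 falls between 25 March and 7 October, so daylight saving is in effect and Bryvik Administrative Region is at UTC−07:30.
09:00 Bryvik Administrative Region + 7h30m = 16:30 UTC.
1 April 2029 is a Sunday, so the first Monday is April 2 and the fourth is April 23.
1 October 2029 is a Monday, so the first Sunday is October 7 and the second is October 14.
At the standard offset (UTC+05:30), 16:30 UTC + 5h30m = 22:00 Wynua Administrative Region standard time.
The standard-time date in Wynua Administrative Region, April 17, 2029, is outside the daylight-saving period (23 April – 14 October), so Wynua Administrative Region is on standard time, UTC+05:30.
16:30 UTC + 5h30m = 22:00 Wynua Administrative Region.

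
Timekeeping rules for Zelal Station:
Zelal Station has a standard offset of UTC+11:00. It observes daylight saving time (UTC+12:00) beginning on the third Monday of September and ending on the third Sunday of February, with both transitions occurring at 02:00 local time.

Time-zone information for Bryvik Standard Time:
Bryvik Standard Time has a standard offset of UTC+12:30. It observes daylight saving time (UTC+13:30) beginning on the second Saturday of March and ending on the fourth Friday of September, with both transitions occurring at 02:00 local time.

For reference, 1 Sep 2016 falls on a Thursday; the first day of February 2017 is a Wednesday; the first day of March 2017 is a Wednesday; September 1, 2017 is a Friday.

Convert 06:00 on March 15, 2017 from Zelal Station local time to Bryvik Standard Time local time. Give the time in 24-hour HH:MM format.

1 September 2016 is a Thursday, so the first Monday is September 5 and the third is September 19.
1 February 2017 is a Wednesday, so the first Sunday is February 5 and the third is February 19.
March 15, 2017 is outside the daylight-saving period (19 September 2016 – 19 February 2017), so Zelal Station is on standard time, UTC+11:00.
06:00 Zelal Station − 11h = 19:00 UTC (rolling into the previous day, 14 March 2017).
1 March 2017 is a Wednesday, so the first Saturday is March 4 and the second is March 11.
1 September 2017 is a Friday, so the first Friday is September 1 and the fourth is September 22.
At the standard offset (UTC+12:30), 19:00 UTC + 12h30m = 07:30 Bryvik Standard Time standard time (rolling into the next day, 15 March 2017).
Daylight saving runs 11 March – 22 September; the standard-time date in Bryvik Standard Time, March 15, 2017, is inside that window, so Bryvik Standard Time is at UTC+13:30.
19:00 UTC + 13h30m = 08:30 Bryvik Standard Time (rolling into the next day, 15 March 2017).

08:30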